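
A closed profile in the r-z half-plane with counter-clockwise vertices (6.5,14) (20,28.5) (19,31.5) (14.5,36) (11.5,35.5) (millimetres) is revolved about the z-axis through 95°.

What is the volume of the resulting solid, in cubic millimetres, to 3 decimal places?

Profile (r,z), 5 vertices: (6.5,14) (20,28.5) (19,31.5) (14.5,36) (11.5,35.5)
edge 0: (6.5,14)→(20,28.5)  cross = 6.5·28.5 − 20·14 = -94.7500; (r_i+r_j)·cross = 26.5·-94.7500 = -2510.8750
edge 1: (20,28.5)→(19,31.5)  cross = 20·31.5 − 19·28.5 = 88.5000; (r_i+r_j)·cross = 39·88.5000 = 3451.5000
edge 2: (19,31.5)→(14.5,36)  cross = 19·36 − 14.5·31.5 = 227.2500; (r_i+r_j)·cross = 33.5·227.2500 = 7612.8750
edge 3: (14.5,36)→(11.5,35.5)  cross = 14.5·35.5 − 11.5·36 = 100.7500; (r_i+r_j)·cross = 26·100.7500 = 2619.5000
edge 4: (11.5,35.5)→(6.5,14)  cross = 11.5·14 − 6.5·35.5 = -69.7500; (r_i+r_j)·cross = 18·-69.7500 = -1255.5000
Σcross = 252.0000 → A = |Σcross|/2 = 126.0000 mm²
Σ(r_i+r_j)·cross = 9917.5000 → first moment M = |Σ|/6 = 1652.9167
R_c = M/A = 1652.9167/126.0000 = 13.1184 mm
θ = 95° = 1.658063 rad
V = θ·R_c·A = 1.658063·13.1184·126.0000 = 2740.640 mm³

Volume = 2740.640 mm³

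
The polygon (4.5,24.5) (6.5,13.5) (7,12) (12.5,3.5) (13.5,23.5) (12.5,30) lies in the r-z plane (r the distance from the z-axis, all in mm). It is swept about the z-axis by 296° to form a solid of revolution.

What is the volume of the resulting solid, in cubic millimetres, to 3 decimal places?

Profile (r,z), 6 vertices: (4.5,24.5) (6.5,13.5) (7,12) (12.5,3.5) (13.5,23.5) (12.5,30)
edge 0: (4.5,24.5)→(6.5,13.5)  cross = 4.5·13.5 − 6.5·24.5 = -98.5000; (r_i+r_j)·cross = 11·-98.5000 = -1083.5000
edge 1: (6.5,13.5)→(7,12)  cross = 6.5·12 − 7·13.5 = -16.5000; (r_i+r_j)·cross = 13.5·-16.5000 = -222.7500
edge 2: (7,12)→(12.5,3.5)  cross = 7·3.5 − 12.5·12 = -125.5000; (r_i+r_j)·cross = 19.5·-125.5000 = -2447.2500
edge 3: (12.5,3.5)→(13.5,23.5)  cross = 12.5·23.5 − 13.5·3.5 = 246.5000; (r_i+r_j)·cross = 26·246.5000 = 6409.0000
edge 4: (13.5,23.5)→(12.5,30)  cross = 13.5·30 − 12.5·23.5 = 111.2500; (r_i+r_j)·cross = 26·111.2500 = 2892.5000
edge 5: (12.5,30)→(4.5,24.5)  cross = 12.5·24.5 − 4.5·30 = 171.2500; (r_i+r_j)·cross = 17·171.2500 = 2911.2500
Σcross = 288.5000 → A = |Σcross|/2 = 144.2500 mm²
Σ(r_i+r_j)·cross = 8459.2500 → first moment M = |Σ|/6 = 1409.8750
R_c = M/A = 1409.8750/144.2500 = 9.7738 mm
θ = 296° = 5.166175 rad
V = θ·R_c·A = 5.166175·9.7738·144.2500 = 7283.660 mm³

Volume = 7283.660 mm³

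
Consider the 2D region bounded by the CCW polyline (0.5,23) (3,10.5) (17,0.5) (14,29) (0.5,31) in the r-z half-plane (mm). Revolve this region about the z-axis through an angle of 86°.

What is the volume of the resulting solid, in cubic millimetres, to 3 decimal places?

Volume = 4348.254 mm³

Profile (r,z), 5 vertices: (0.5,23) (3,10.5) (17,0.5) (14,29) (0.5,31)
edge 0: (0.5,23)→(3,10.5)  cross = 0.5·10.5 − 3·23 = -63.7500; (r_i+r_j)·cross = 3.5·-63.7500 = -223.1250
edge 1: (3,10.5)→(17,0.5)  cross = 3·0.5 − 17·10.5 = -177.0000; (r_i+r_j)·cross = 20·-177.0000 = -3540.0000
edge 2: (17,0.5)→(14,29)  cross = 17·29 − 14·0.5 = 486.0000; (r_i+r_j)·cross = 31·486.0000 = 15066.0000
edge 3: (14,29)→(0.5,31)  cross = 14·31 − 0.5·29 = 419.5000; (r_i+r_j)·cross = 14.5·419.5000 = 6082.7500
edge 4: (0.5,31)→(0.5,23)  cross = 0.5·23 − 0.5·31 = -4.0000; (r_i+r_j)·cross = 1·-4.0000 = -4.0000
Σcross = 660.7500 → A = |Σcross|/2 = 330.3750 mm²
Σ(r_i+r_j)·cross = 17381.6250 → first moment M = |Σ|/6 = 2896.9375
R_c = M/A = 2896.9375/330.3750 = 8.7686 mm
θ = 86° = 1.500983 rad
V = θ·R_c·A = 1.500983·8.7686·330.3750 = 4348.254 mm³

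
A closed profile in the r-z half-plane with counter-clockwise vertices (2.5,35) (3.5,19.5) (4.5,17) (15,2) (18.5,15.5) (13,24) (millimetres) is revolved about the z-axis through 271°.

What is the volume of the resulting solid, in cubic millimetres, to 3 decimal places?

Profile (r,z), 6 vertices: (2.5,35) (3.5,19.5) (4.5,17) (15,2) (18.5,15.5) (13,24)
edge 0: (2.5,35)→(3.5,19.5)  cross = 2.5·19.5 − 3.5·35 = -73.7500; (r_i+r_j)·cross = 6·-73.7500 = -442.5000
edge 1: (3.5,19.5)→(4.5,17)  cross = 3.5·17 − 4.5·19.5 = -28.2500; (r_i+r_j)·cross = 8·-28.2500 = -226.0000
edge 2: (4.5,17)→(15,2)  cross = 4.5·2 − 15·17 = -246.0000; (r_i+r_j)·cross = 19.5·-246.0000 = -4797.0000
edge 3: (15,2)→(18.5,15.5)  cross = 15·15.5 − 18.5·2 = 195.5000; (r_i+r_j)·cross = 33.5·195.5000 = 6549.2500
edge 4: (18.5,15.5)→(13,24)  cross = 18.5·24 − 13·15.5 = 242.5000; (r_i+r_j)·cross = 31.5·242.5000 = 7638.7500
edge 5: (13,24)→(2.5,35)  cross = 13·35 − 2.5·24 = 395.0000; (r_i+r_j)·cross = 15.5·395.0000 = 6122.5000
Σcross = 485.0000 → A = |Σcross|/2 = 242.5000 mm²
Σ(r_i+r_j)·cross = 14845.0000 → first moment M = |Σ|/6 = 2474.1667
R_c = M/A = 2474.1667/242.5000 = 10.2027 mm
θ = 271° = 4.729842 rad
V = θ·R_c·A = 4.729842·10.2027·242.5000 = 11702.418 mm³

Volume = 11702.418 mm³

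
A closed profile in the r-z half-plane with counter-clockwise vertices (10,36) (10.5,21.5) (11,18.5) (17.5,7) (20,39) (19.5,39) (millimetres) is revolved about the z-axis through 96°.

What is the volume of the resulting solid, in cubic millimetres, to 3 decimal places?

Profile (r,z), 6 vertices: (10,36) (10.5,21.5) (11,18.5) (17.5,7) (20,39) (19.5,39)
edge 0: (10,36)→(10.5,21.5)  cross = 10·21.5 − 10.5·36 = -163.0000; (r_i+r_j)·cross = 20.5·-163.0000 = -3341.5000
edge 1: (10.5,21.5)→(11,18.5)  cross = 10.5·18.5 − 11·21.5 = -42.2500; (r_i+r_j)·cross = 21.5·-42.2500 = -908.3750
edge 2: (11,18.5)→(17.5,7)  cross = 11·7 − 17.5·18.5 = -246.7500; (r_i+r_j)·cross = 28.5·-246.7500 = -7032.3750
edge 3: (17.5,7)→(20,39)  cross = 17.5·39 − 20·7 = 542.5000; (r_i+r_j)·cross = 37.5·542.5000 = 20343.7500
edge 4: (20,39)→(19.5,39)  cross = 20·39 − 19.5·39 = 19.5000; (r_i+r_j)·cross = 39.5·19.5000 = 770.2500
edge 5: (19.5,39)→(10,36)  cross = 19.5·36 − 10·39 = 312.0000; (r_i+r_j)·cross = 29.5·312.0000 = 9204.0000
Σcross = 422.0000 → A = |Σcross|/2 = 211.0000 mm²
Σ(r_i+r_j)·cross = 19035.7500 → first moment M = |Σ|/6 = 3172.6250
R_c = M/A = 3172.6250/211.0000 = 15.0361 mm
θ = 96° = 1.675516 rad
V = θ·R_c·A = 1.675516·15.0361·211.0000 = 5315.784 mm³

Volume = 5315.784 mm³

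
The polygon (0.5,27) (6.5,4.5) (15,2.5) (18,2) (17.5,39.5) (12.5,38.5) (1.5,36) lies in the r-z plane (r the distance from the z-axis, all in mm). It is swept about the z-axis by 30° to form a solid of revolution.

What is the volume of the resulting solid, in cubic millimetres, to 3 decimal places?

Volume = 2803.424 mm³

Profile (r,z), 7 vertices: (0.5,27) (6.5,4.5) (15,2.5) (18,2) (17.5,39.5) (12.5,38.5) (1.5,36)
edge 0: (0.5,27)→(6.5,4.5)  cross = 0.5·4.5 − 6.5·27 = -173.2500; (r_i+r_j)·cross = 7·-173.2500 = -1212.7500
edge 1: (6.5,4.5)→(15,2.5)  cross = 6.5·2.5 − 15·4.5 = -51.2500; (r_i+r_j)·cross = 21.5·-51.2500 = -1101.8750
edge 2: (15,2.5)→(18,2)  cross = 15·2 − 18·2.5 = -15.0000; (r_i+r_j)·cross = 33·-15.0000 = -495.0000
edge 3: (18,2)→(17.5,39.5)  cross = 18·39.5 − 17.5·2 = 676.0000; (r_i+r_j)·cross = 35.5·676.0000 = 23998.0000
edge 4: (17.5,39.5)→(12.5,38.5)  cross = 17.5·38.5 − 12.5·39.5 = 180.0000; (r_i+r_j)·cross = 30·180.0000 = 5400.0000
edge 5: (12.5,38.5)→(1.5,36)  cross = 12.5·36 − 1.5·38.5 = 392.2500; (r_i+r_j)·cross = 14·392.2500 = 5491.5000
edge 6: (1.5,36)→(0.5,27)  cross = 1.5·27 − 0.5·36 = 22.5000; (r_i+r_j)·cross = 2·22.5000 = 45.0000
Σcross = 1031.2500 → A = |Σcross|/2 = 515.6250 mm²
Σ(r_i+r_j)·cross = 32124.8750 → first moment M = |Σ|/6 = 5354.1458
R_c = M/A = 5354.1458/515.6250 = 10.3838 mm
θ = 30° = 0.523599 rad
V = θ·R_c·A = 0.523599·10.3838·515.6250 = 2803.424 mm³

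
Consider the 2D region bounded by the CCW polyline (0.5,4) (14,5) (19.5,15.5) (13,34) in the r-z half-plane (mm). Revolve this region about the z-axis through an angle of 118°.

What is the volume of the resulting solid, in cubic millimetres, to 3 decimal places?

Profile (r,z), 4 vertices: (0.5,4) (14,5) (19.5,15.5) (13,34)
edge 0: (0.5,4)→(14,5)  cross = 0.5·5 − 14·4 = -53.5000; (r_i+r_j)·cross = 14.5·-53.5000 = -775.7500
edge 1: (14,5)→(19.5,15.5)  cross = 14·15.5 − 19.5·5 = 119.5000; (r_i+r_j)·cross = 33.5·119.5000 = 4003.2500
edge 2: (19.5,15.5)→(13,34)  cross = 19.5·34 − 13·15.5 = 461.5000; (r_i+r_j)·cross = 32.5·461.5000 = 14998.7500
edge 3: (13,34)→(0.5,4)  cross = 13·4 − 0.5·34 = 35.0000; (r_i+r_j)·cross = 13.5·35.0000 = 472.5000
Σcross = 562.5000 → A = |Σcross|/2 = 281.2500 mm²
Σ(r_i+r_j)·cross = 18698.7500 → first moment M = |Σ|/6 = 3116.4583
R_c = M/A = 3116.4583/281.2500 = 11.0807 mm
θ = 118° = 2.059489 rad
V = θ·R_c·A = 2.059489·11.0807·281.2500 = 6418.310 mm³

Volume = 6418.310 mm³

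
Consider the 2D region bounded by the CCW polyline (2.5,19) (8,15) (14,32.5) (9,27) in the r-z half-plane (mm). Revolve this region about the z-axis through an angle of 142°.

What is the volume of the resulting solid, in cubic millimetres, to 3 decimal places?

Volume = 1261.696 mm³

Profile (r,z), 4 vertices: (2.5,19) (8,15) (14,32.5) (9,27)
edge 0: (2.5,19)→(8,15)  cross = 2.5·15 − 8·19 = -114.5000; (r_i+r_j)·cross = 10.5·-114.5000 = -1202.2500
edge 1: (8,15)→(14,32.5)  cross = 8·32.5 − 14·15 = 50.0000; (r_i+r_j)·cross = 22·50.0000 = 1100.0000
edge 2: (14,32.5)→(9,27)  cross = 14·27 − 9·32.5 = 85.5000; (r_i+r_j)·cross = 23·85.5000 = 1966.5000
edge 3: (9,27)→(2.5,19)  cross = 9·19 − 2.5·27 = 103.5000; (r_i+r_j)·cross = 11.5·103.5000 = 1190.2500
Σcross = 124.5000 → A = |Σcross|/2 = 62.2500 mm²
Σ(r_i+r_j)·cross = 3054.5000 → first moment M = |Σ|/6 = 509.0833
R_c = M/A = 509.0833/62.2500 = 8.1780 mm
θ = 142° = 2.478368 rad
V = θ·R_c·A = 2.478368·8.1780·62.2500 = 1261.696 mm³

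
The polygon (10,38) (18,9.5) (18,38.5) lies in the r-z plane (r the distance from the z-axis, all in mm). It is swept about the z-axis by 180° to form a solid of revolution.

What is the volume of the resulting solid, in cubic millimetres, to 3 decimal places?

Profile (r,z), 3 vertices: (10,38) (18,9.5) (18,38.5)
edge 0: (10,38)→(18,9.5)  cross = 10·9.5 − 18·38 = -589.0000; (r_i+r_j)·cross = 28·-589.0000 = -16492.0000
edge 1: (18,9.5)→(18,38.5)  cross = 18·38.5 − 18·9.5 = 522.0000; (r_i+r_j)·cross = 36·522.0000 = 18792.0000
edge 2: (18,38.5)→(10,38)  cross = 18·38 − 10·38.5 = 299.0000; (r_i+r_j)·cross = 28·299.0000 = 8372.0000
Σcross = 232.0000 → A = |Σcross|/2 = 116.0000 mm²
Σ(r_i+r_j)·cross = 10672.0000 → first moment M = |Σ|/6 = 1778.6667
R_c = M/A = 1778.6667/116.0000 = 15.3333 mm
θ = 180° = 3.141593 rad
V = θ·R_c·A = 3.141593·15.3333·116.0000 = 5587.846 mm³

Volume = 5587.846 mm³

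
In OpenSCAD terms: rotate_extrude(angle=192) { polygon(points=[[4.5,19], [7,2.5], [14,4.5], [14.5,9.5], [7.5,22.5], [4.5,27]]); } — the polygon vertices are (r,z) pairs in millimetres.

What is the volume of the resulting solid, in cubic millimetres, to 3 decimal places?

Volume = 3886.220 mm³

Profile (r,z), 6 vertices: (4.5,19) (7,2.5) (14,4.5) (14.5,9.5) (7.5,22.5) (4.5,27)
edge 0: (4.5,19)→(7,2.5)  cross = 4.5·2.5 − 7·19 = -121.7500; (r_i+r_j)·cross = 11.5·-121.7500 = -1400.1250
edge 1: (7,2.5)→(14,4.5)  cross = 7·4.5 − 14·2.5 = -3.5000; (r_i+r_j)·cross = 21·-3.5000 = -73.5000
edge 2: (14,4.5)→(14.5,9.5)  cross = 14·9.5 − 14.5·4.5 = 67.7500; (r_i+r_j)·cross = 28.5·67.7500 = 1930.8750
edge 3: (14.5,9.5)→(7.5,22.5)  cross = 14.5·22.5 − 7.5·9.5 = 255.0000; (r_i+r_j)·cross = 22·255.0000 = 5610.0000
edge 4: (7.5,22.5)→(4.5,27)  cross = 7.5·27 − 4.5·22.5 = 101.2500; (r_i+r_j)·cross = 12·101.2500 = 1215.0000
edge 5: (4.5,27)→(4.5,19)  cross = 4.5·19 − 4.5·27 = -36.0000; (r_i+r_j)·cross = 9·-36.0000 = -324.0000
Σcross = 262.7500 → A = |Σcross|/2 = 131.3750 mm²
Σ(r_i+r_j)·cross = 6958.2500 → first moment M = |Σ|/6 = 1159.7083
R_c = M/A = 1159.7083/131.3750 = 8.8275 mm
θ = 192° = 3.351032 rad
V = θ·R_c·A = 3.351032·8.8275·131.3750 = 3886.220 mm³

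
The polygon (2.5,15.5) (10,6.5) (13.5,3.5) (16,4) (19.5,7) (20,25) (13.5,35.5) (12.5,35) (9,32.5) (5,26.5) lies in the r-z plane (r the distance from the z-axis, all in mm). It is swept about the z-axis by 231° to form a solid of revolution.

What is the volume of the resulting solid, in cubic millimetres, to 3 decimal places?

Volume = 18973.734 mm³

Profile (r,z), 10 vertices: (2.5,15.5) (10,6.5) (13.5,3.5) (16,4) (19.5,7) (20,25) (13.5,35.5) (12.5,35) (9,32.5) (5,26.5)
edge 0: (2.5,15.5)→(10,6.5)  cross = 2.5·6.5 − 10·15.5 = -138.7500; (r_i+r_j)·cross = 12.5·-138.7500 = -1734.3750
edge 1: (10,6.5)→(13.5,3.5)  cross = 10·3.5 − 13.5·6.5 = -52.7500; (r_i+r_j)·cross = 23.5·-52.7500 = -1239.6250
edge 2: (13.5,3.5)→(16,4)  cross = 13.5·4 − 16·3.5 = -2.0000; (r_i+r_j)·cross = 29.5·-2.0000 = -59.0000
edge 3: (16,4)→(19.5,7)  cross = 16·7 − 19.5·4 = 34.0000; (r_i+r_j)·cross = 35.5·34.0000 = 1207.0000
edge 4: (19.5,7)→(20,25)  cross = 19.5·25 − 20·7 = 347.5000; (r_i+r_j)·cross = 39.5·347.5000 = 13726.2500
edge 5: (20,25)→(13.5,35.5)  cross = 20·35.5 − 13.5·25 = 372.5000; (r_i+r_j)·cross = 33.5·372.5000 = 12478.7500
edge 6: (13.5,35.5)→(12.5,35)  cross = 13.5·35 − 12.5·35.5 = 28.7500; (r_i+r_j)·cross = 26·28.7500 = 747.5000
edge 7: (12.5,35)→(9,32.5)  cross = 12.5·32.5 − 9·35 = 91.2500; (r_i+r_j)·cross = 21.5·91.2500 = 1961.8750
edge 8: (9,32.5)→(5,26.5)  cross = 9·26.5 − 5·32.5 = 76.0000; (r_i+r_j)·cross = 14·76.0000 = 1064.0000
edge 9: (5,26.5)→(2.5,15.5)  cross = 5·15.5 − 2.5·26.5 = 11.2500; (r_i+r_j)·cross = 7.5·11.2500 = 84.3750
Σcross = 767.7500 → A = |Σcross|/2 = 383.8750 mm²
Σ(r_i+r_j)·cross = 28236.7500 → first moment M = |Σ|/6 = 4706.1250
R_c = M/A = 4706.1250/383.8750 = 12.2595 mm
θ = 231° = 4.031711 rad
V = θ·R_c·A = 4.031711·12.2595·383.8750 = 18973.734 mm³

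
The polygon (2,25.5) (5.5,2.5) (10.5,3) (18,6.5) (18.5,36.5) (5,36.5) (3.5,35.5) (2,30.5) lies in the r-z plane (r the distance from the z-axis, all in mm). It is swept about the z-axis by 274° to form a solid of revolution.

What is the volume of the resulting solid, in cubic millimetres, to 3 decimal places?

Volume = 24697.085 mm³

Profile (r,z), 8 vertices: (2,25.5) (5.5,2.5) (10.5,3) (18,6.5) (18.5,36.5) (5,36.5) (3.5,35.5) (2,30.5)
edge 0: (2,25.5)→(5.5,2.5)  cross = 2·2.5 − 5.5·25.5 = -135.2500; (r_i+r_j)·cross = 7.5·-135.2500 = -1014.3750
edge 1: (5.5,2.5)→(10.5,3)  cross = 5.5·3 − 10.5·2.5 = -9.7500; (r_i+r_j)·cross = 16·-9.7500 = -156.0000
edge 2: (10.5,3)→(18,6.5)  cross = 10.5·6.5 − 18·3 = 14.2500; (r_i+r_j)·cross = 28.5·14.2500 = 406.1250
edge 3: (18,6.5)→(18.5,36.5)  cross = 18·36.5 − 18.5·6.5 = 536.7500; (r_i+r_j)·cross = 36.5·536.7500 = 19591.3750
edge 4: (18.5,36.5)→(5,36.5)  cross = 18.5·36.5 − 5·36.5 = 492.7500; (r_i+r_j)·cross = 23.5·492.7500 = 11579.6250
edge 5: (5,36.5)→(3.5,35.5)  cross = 5·35.5 − 3.5·36.5 = 49.7500; (r_i+r_j)·cross = 8.5·49.7500 = 422.8750
edge 6: (3.5,35.5)→(2,30.5)  cross = 3.5·30.5 − 2·35.5 = 35.7500; (r_i+r_j)·cross = 5.5·35.7500 = 196.6250
edge 7: (2,30.5)→(2,25.5)  cross = 2·25.5 − 2·30.5 = -10.0000; (r_i+r_j)·cross = 4·-10.0000 = -40.0000
Σcross = 974.2500 → A = |Σcross|/2 = 487.1250 mm²
Σ(r_i+r_j)·cross = 30986.2500 → first moment M = |Σ|/6 = 5164.3750
R_c = M/A = 5164.3750/487.1250 = 10.6017 mm
θ = 274° = 4.782202 rad
V = θ·R_c·A = 4.782202·10.6017·487.1250 = 24697.085 mm³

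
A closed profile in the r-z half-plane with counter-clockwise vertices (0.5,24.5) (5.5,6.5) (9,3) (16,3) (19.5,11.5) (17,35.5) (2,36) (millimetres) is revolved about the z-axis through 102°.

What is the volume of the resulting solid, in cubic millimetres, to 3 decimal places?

Volume = 9203.856 mm³

Profile (r,z), 7 vertices: (0.5,24.5) (5.5,6.5) (9,3) (16,3) (19.5,11.5) (17,35.5) (2,36)
edge 0: (0.5,24.5)→(5.5,6.5)  cross = 0.5·6.5 − 5.5·24.5 = -131.5000; (r_i+r_j)·cross = 6·-131.5000 = -789.0000
edge 1: (5.5,6.5)→(9,3)  cross = 5.5·3 − 9·6.5 = -42.0000; (r_i+r_j)·cross = 14.5·-42.0000 = -609.0000
edge 2: (9,3)→(16,3)  cross = 9·3 − 16·3 = -21.0000; (r_i+r_j)·cross = 25·-21.0000 = -525.0000
edge 3: (16,3)→(19.5,11.5)  cross = 16·11.5 − 19.5·3 = 125.5000; (r_i+r_j)·cross = 35.5·125.5000 = 4455.2500
edge 4: (19.5,11.5)→(17,35.5)  cross = 19.5·35.5 − 17·11.5 = 496.7500; (r_i+r_j)·cross = 36.5·496.7500 = 18131.3750
edge 5: (17,35.5)→(2,36)  cross = 17·36 − 2·35.5 = 541.0000; (r_i+r_j)·cross = 19·541.0000 = 10279.0000
edge 6: (2,36)→(0.5,24.5)  cross = 2·24.5 − 0.5·36 = 31.0000; (r_i+r_j)·cross = 2.5·31.0000 = 77.5000
Σcross = 999.7500 → A = |Σcross|/2 = 499.8750 mm²
Σ(r_i+r_j)·cross = 31020.1250 → first moment M = |Σ|/6 = 5170.0208
R_c = M/A = 5170.0208/499.8750 = 10.3426 mm
θ = 102° = 1.780236 rad
V = θ·R_c·A = 1.780236·10.3426·499.8750 = 9203.856 mm³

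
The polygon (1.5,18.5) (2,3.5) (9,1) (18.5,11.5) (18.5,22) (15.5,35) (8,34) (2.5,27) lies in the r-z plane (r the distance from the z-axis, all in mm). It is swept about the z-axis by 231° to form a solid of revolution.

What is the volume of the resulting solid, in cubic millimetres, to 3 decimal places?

Volume = 17949.931 mm³

Profile (r,z), 8 vertices: (1.5,18.5) (2,3.5) (9,1) (18.5,11.5) (18.5,22) (15.5,35) (8,34) (2.5,27)
edge 0: (1.5,18.5)→(2,3.5)  cross = 1.5·3.5 − 2·18.5 = -31.7500; (r_i+r_j)·cross = 3.5·-31.7500 = -111.1250
edge 1: (2,3.5)→(9,1)  cross = 2·1 − 9·3.5 = -29.5000; (r_i+r_j)·cross = 11·-29.5000 = -324.5000
edge 2: (9,1)→(18.5,11.5)  cross = 9·11.5 − 18.5·1 = 85.0000; (r_i+r_j)·cross = 27.5·85.0000 = 2337.5000
edge 3: (18.5,11.5)→(18.5,22)  cross = 18.5·22 − 18.5·11.5 = 194.2500; (r_i+r_j)·cross = 37·194.2500 = 7187.2500
edge 4: (18.5,22)→(15.5,35)  cross = 18.5·35 − 15.5·22 = 306.5000; (r_i+r_j)·cross = 34·306.5000 = 10421.0000
edge 5: (15.5,35)→(8,34)  cross = 15.5·34 − 8·35 = 247.0000; (r_i+r_j)·cross = 23.5·247.0000 = 5804.5000
edge 6: (8,34)→(2.5,27)  cross = 8·27 − 2.5·34 = 131.0000; (r_i+r_j)·cross = 10.5·131.0000 = 1375.5000
edge 7: (2.5,27)→(1.5,18.5)  cross = 2.5·18.5 − 1.5·27 = 5.7500; (r_i+r_j)·cross = 4·5.7500 = 23.0000
Σcross = 908.2500 → A = |Σcross|/2 = 454.1250 mm²
Σ(r_i+r_j)·cross = 26713.1250 → first moment M = |Σ|/6 = 4452.1875
R_c = M/A = 4452.1875/454.1250 = 9.8039 mm
θ = 231° = 4.031711 rad
V = θ·R_c·A = 4.031711·9.8039·454.1250 = 17949.931 mm³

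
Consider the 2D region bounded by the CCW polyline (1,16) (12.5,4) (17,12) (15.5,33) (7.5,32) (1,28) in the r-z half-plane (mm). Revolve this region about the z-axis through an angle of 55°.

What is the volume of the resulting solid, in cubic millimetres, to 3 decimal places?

Volume = 3066.180 mm³

Profile (r,z), 6 vertices: (1,16) (12.5,4) (17,12) (15.5,33) (7.5,32) (1,28)
edge 0: (1,16)→(12.5,4)  cross = 1·4 − 12.5·16 = -196.0000; (r_i+r_j)·cross = 13.5·-196.0000 = -2646.0000
edge 1: (12.5,4)→(17,12)  cross = 12.5·12 − 17·4 = 82.0000; (r_i+r_j)·cross = 29.5·82.0000 = 2419.0000
edge 2: (17,12)→(15.5,33)  cross = 17·33 − 15.5·12 = 375.0000; (r_i+r_j)·cross = 32.5·375.0000 = 12187.5000
edge 3: (15.5,33)→(7.5,32)  cross = 15.5·32 − 7.5·33 = 248.5000; (r_i+r_j)·cross = 23·248.5000 = 5715.5000
edge 4: (7.5,32)→(1,28)  cross = 7.5·28 − 1·32 = 178.0000; (r_i+r_j)·cross = 8.5·178.0000 = 1513.0000
edge 5: (1,28)→(1,16)  cross = 1·16 − 1·28 = -12.0000; (r_i+r_j)·cross = 2·-12.0000 = -24.0000
Σcross = 675.5000 → A = |Σcross|/2 = 337.7500 mm²
Σ(r_i+r_j)·cross = 19165.0000 → first moment M = |Σ|/6 = 3194.1667
R_c = M/A = 3194.1667/337.7500 = 9.4572 mm
θ = 55° = 0.959931 rad
V = θ·R_c·A = 0.959931·9.4572·337.7500 = 3066.180 mm³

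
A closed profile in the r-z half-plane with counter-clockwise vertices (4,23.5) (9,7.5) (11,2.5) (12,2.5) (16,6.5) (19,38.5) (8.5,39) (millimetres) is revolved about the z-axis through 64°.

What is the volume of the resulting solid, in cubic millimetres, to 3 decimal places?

Volume = 4953.849 mm³

Profile (r,z), 7 vertices: (4,23.5) (9,7.5) (11,2.5) (12,2.5) (16,6.5) (19,38.5) (8.5,39)
edge 0: (4,23.5)→(9,7.5)  cross = 4·7.5 − 9·23.5 = -181.5000; (r_i+r_j)·cross = 13·-181.5000 = -2359.5000
edge 1: (9,7.5)→(11,2.5)  cross = 9·2.5 − 11·7.5 = -60.0000; (r_i+r_j)·cross = 20·-60.0000 = -1200.0000
edge 2: (11,2.5)→(12,2.5)  cross = 11·2.5 − 12·2.5 = -2.5000; (r_i+r_j)·cross = 23·-2.5000 = -57.5000
edge 3: (12,2.5)→(16,6.5)  cross = 12·6.5 − 16·2.5 = 38.0000; (r_i+r_j)·cross = 28·38.0000 = 1064.0000
edge 4: (16,6.5)→(19,38.5)  cross = 16·38.5 − 19·6.5 = 492.5000; (r_i+r_j)·cross = 35·492.5000 = 17237.5000
edge 5: (19,38.5)→(8.5,39)  cross = 19·39 − 8.5·38.5 = 413.7500; (r_i+r_j)·cross = 27.5·413.7500 = 11378.1250
edge 6: (8.5,39)→(4,23.5)  cross = 8.5·23.5 − 4·39 = 43.7500; (r_i+r_j)·cross = 12.5·43.7500 = 546.8750
Σcross = 744.0000 → A = |Σcross|/2 = 372.0000 mm²
Σ(r_i+r_j)·cross = 26609.5000 → first moment M = |Σ|/6 = 4434.9167
R_c = M/A = 4434.9167/372.0000 = 11.9218 mm
θ = 64° = 1.117011 rad
V = θ·R_c·A = 1.117011·11.9218·372.0000 = 4953.849 mm³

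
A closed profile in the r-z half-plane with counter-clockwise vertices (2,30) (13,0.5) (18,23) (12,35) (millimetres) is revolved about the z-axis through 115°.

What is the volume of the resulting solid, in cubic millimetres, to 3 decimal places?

Profile (r,z), 4 vertices: (2,30) (13,0.5) (18,23) (12,35)
edge 0: (2,30)→(13,0.5)  cross = 2·0.5 − 13·30 = -389.0000; (r_i+r_j)·cross = 15·-389.0000 = -5835.0000
edge 1: (13,0.5)→(18,23)  cross = 13·23 − 18·0.5 = 290.0000; (r_i+r_j)·cross = 31·290.0000 = 8990.0000
edge 2: (18,23)→(12,35)  cross = 18·35 − 12·23 = 354.0000; (r_i+r_j)·cross = 30·354.0000 = 10620.0000
edge 3: (12,35)→(2,30)  cross = 12·30 − 2·35 = 290.0000; (r_i+r_j)·cross = 14·290.0000 = 4060.0000
Σcross = 545.0000 → A = |Σcross|/2 = 272.5000 mm²
Σ(r_i+r_j)·cross = 17835.0000 → first moment M = |Σ|/6 = 2972.5000
R_c = M/A = 2972.5000/272.5000 = 10.9083 mm
θ = 115° = 2.007129 rad
V = θ·R_c·A = 2.007129·10.9083·272.5000 = 5966.190 mm³

Volume = 5966.190 mm³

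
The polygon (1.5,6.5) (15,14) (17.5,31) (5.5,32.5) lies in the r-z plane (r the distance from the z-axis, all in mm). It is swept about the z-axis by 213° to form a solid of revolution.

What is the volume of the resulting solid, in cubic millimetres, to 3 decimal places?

Volume = 9266.926 mm³

Profile (r,z), 4 vertices: (1.5,6.5) (15,14) (17.5,31) (5.5,32.5)
edge 0: (1.5,6.5)→(15,14)  cross = 1.5·14 − 15·6.5 = -76.5000; (r_i+r_j)·cross = 16.5·-76.5000 = -1262.2500
edge 1: (15,14)→(17.5,31)  cross = 15·31 − 17.5·14 = 220.0000; (r_i+r_j)·cross = 32.5·220.0000 = 7150.0000
edge 2: (17.5,31)→(5.5,32.5)  cross = 17.5·32.5 − 5.5·31 = 398.2500; (r_i+r_j)·cross = 23·398.2500 = 9159.7500
edge 3: (5.5,32.5)→(1.5,6.5)  cross = 5.5·6.5 − 1.5·32.5 = -13.0000; (r_i+r_j)·cross = 7·-13.0000 = -91.0000
Σcross = 528.7500 → A = |Σcross|/2 = 264.3750 mm²
Σ(r_i+r_j)·cross = 14956.5000 → first moment M = |Σ|/6 = 2492.7500
R_c = M/A = 2492.7500/264.3750 = 9.4288 mm
θ = 213° = 3.717551 rad
V = θ·R_c·A = 3.717551·9.4288·264.3750 = 9266.926 mm³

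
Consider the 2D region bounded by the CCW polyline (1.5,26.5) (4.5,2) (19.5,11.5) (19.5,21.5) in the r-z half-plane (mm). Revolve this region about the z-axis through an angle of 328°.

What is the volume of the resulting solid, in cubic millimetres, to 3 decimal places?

Profile (r,z), 4 vertices: (1.5,26.5) (4.5,2) (19.5,11.5) (19.5,21.5)
edge 0: (1.5,26.5)→(4.5,2)  cross = 1.5·2 − 4.5·26.5 = -116.2500; (r_i+r_j)·cross = 6·-116.2500 = -697.5000
edge 1: (4.5,2)→(19.5,11.5)  cross = 4.5·11.5 − 19.5·2 = 12.7500; (r_i+r_j)·cross = 24·12.7500 = 306.0000
edge 2: (19.5,11.5)→(19.5,21.5)  cross = 19.5·21.5 − 19.5·11.5 = 195.0000; (r_i+r_j)·cross = 39·195.0000 = 7605.0000
edge 3: (19.5,21.5)→(1.5,26.5)  cross = 19.5·26.5 − 1.5·21.5 = 484.5000; (r_i+r_j)·cross = 21·484.5000 = 10174.5000
Σcross = 576.0000 → A = |Σcross|/2 = 288.0000 mm²
Σ(r_i+r_j)·cross = 17388.0000 → first moment M = |Σ|/6 = 2898.0000
R_c = M/A = 2898.0000/288.0000 = 10.0625 mm
θ = 328° = 5.724680 rad
V = θ·R_c·A = 5.724680·10.0625·288.0000 = 16590.122 mm³

Volume = 16590.122 mm³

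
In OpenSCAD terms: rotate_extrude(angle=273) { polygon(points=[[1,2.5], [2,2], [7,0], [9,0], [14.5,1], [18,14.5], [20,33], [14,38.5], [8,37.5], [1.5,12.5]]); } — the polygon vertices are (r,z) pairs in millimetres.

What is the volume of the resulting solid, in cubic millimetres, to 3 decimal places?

Profile (r,z), 10 vertices: (1,2.5) (2,2) (7,0) (9,0) (14.5,1) (18,14.5) (20,33) (14,38.5) (8,37.5) (1.5,12.5)
edge 0: (1,2.5)→(2,2)  cross = 1·2 − 2·2.5 = -3.0000; (r_i+r_j)·cross = 3·-3.0000 = -9.0000
edge 1: (2,2)→(7,0)  cross = 2·0 − 7·2 = -14.0000; (r_i+r_j)·cross = 9·-14.0000 = -126.0000
edge 2: (7,0)→(9,0)  cross = 7·0 − 9·0 = 0.0000; (r_i+r_j)·cross = 16·0.0000 = 0.0000
edge 3: (9,0)→(14.5,1)  cross = 9·1 − 14.5·0 = 9.0000; (r_i+r_j)·cross = 23.5·9.0000 = 211.5000
edge 4: (14.5,1)→(18,14.5)  cross = 14.5·14.5 − 18·1 = 192.2500; (r_i+r_j)·cross = 32.5·192.2500 = 6248.1250
edge 5: (18,14.5)→(20,33)  cross = 18·33 − 20·14.5 = 304.0000; (r_i+r_j)·cross = 38·304.0000 = 11552.0000
edge 6: (20,33)→(14,38.5)  cross = 20·38.5 − 14·33 = 308.0000; (r_i+r_j)·cross = 34·308.0000 = 10472.0000
edge 7: (14,38.5)→(8,37.5)  cross = 14·37.5 − 8·38.5 = 217.0000; (r_i+r_j)·cross = 22·217.0000 = 4774.0000
edge 8: (8,37.5)→(1.5,12.5)  cross = 8·12.5 − 1.5·37.5 = 43.7500; (r_i+r_j)·cross = 9.5·43.7500 = 415.6250
edge 9: (1.5,12.5)→(1,2.5)  cross = 1.5·2.5 − 1·12.5 = -8.7500; (r_i+r_j)·cross = 2.5·-8.7500 = -21.8750
Σcross = 1048.2500 → A = |Σcross|/2 = 524.1250 mm²
Σ(r_i+r_j)·cross = 33516.3750 → first moment M = |Σ|/6 = 5586.0625
R_c = M/A = 5586.0625/524.1250 = 10.6579 mm
θ = 273° = 4.764749 rad
V = θ·R_c·A = 4.764749·10.6579·524.1250 = 26616.185 mm³

Volume = 26616.185 mm³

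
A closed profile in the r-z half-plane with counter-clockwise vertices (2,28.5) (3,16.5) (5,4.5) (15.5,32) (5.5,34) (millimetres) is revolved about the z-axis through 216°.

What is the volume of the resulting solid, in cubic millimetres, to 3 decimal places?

Volume = 5700.263 mm³

Profile (r,z), 5 vertices: (2,28.5) (3,16.5) (5,4.5) (15.5,32) (5.5,34)
edge 0: (2,28.5)→(3,16.5)  cross = 2·16.5 − 3·28.5 = -52.5000; (r_i+r_j)·cross = 5·-52.5000 = -262.5000
edge 1: (3,16.5)→(5,4.5)  cross = 3·4.5 − 5·16.5 = -69.0000; (r_i+r_j)·cross = 8·-69.0000 = -552.0000
edge 2: (5,4.5)→(15.5,32)  cross = 5·32 − 15.5·4.5 = 90.2500; (r_i+r_j)·cross = 20.5·90.2500 = 1850.1250
edge 3: (15.5,32)→(5.5,34)  cross = 15.5·34 − 5.5·32 = 351.0000; (r_i+r_j)·cross = 21·351.0000 = 7371.0000
edge 4: (5.5,34)→(2,28.5)  cross = 5.5·28.5 − 2·34 = 88.7500; (r_i+r_j)·cross = 7.5·88.7500 = 665.6250
Σcross = 408.5000 → A = |Σcross|/2 = 204.2500 mm²
Σ(r_i+r_j)·cross = 9072.2500 → first moment M = |Σ|/6 = 1512.0417
R_c = M/A = 1512.0417/204.2500 = 7.4029 mm
θ = 216° = 3.769911 rad
V = θ·R_c·A = 3.769911·7.4029·204.2500 = 5700.263 mm³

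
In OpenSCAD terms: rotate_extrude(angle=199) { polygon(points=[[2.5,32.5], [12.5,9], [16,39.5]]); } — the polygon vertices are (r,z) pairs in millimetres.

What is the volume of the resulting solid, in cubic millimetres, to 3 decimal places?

Volume = 6949.160 mm³

Profile (r,z), 3 vertices: (2.5,32.5) (12.5,9) (16,39.5)
edge 0: (2.5,32.5)→(12.5,9)  cross = 2.5·9 − 12.5·32.5 = -383.7500; (r_i+r_j)·cross = 15·-383.7500 = -5756.2500
edge 1: (12.5,9)→(16,39.5)  cross = 12.5·39.5 − 16·9 = 349.7500; (r_i+r_j)·cross = 28.5·349.7500 = 9967.8750
edge 2: (16,39.5)→(2.5,32.5)  cross = 16·32.5 − 2.5·39.5 = 421.2500; (r_i+r_j)·cross = 18.5·421.2500 = 7793.1250
Σcross = 387.2500 → A = |Σcross|/2 = 193.6250 mm²
Σ(r_i+r_j)·cross = 12004.7500 → first moment M = |Σ|/6 = 2000.7917
R_c = M/A = 2000.7917/193.6250 = 10.3333 mm
θ = 199° = 3.473205 rad
V = θ·R_c·A = 3.473205·10.3333·193.6250 = 6949.160 mm³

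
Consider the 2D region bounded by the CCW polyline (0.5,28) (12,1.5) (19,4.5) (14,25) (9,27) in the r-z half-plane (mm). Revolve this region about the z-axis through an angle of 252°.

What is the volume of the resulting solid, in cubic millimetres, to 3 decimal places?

Volume = 11714.410 mm³

Profile (r,z), 5 vertices: (0.5,28) (12,1.5) (19,4.5) (14,25) (9,27)
edge 0: (0.5,28)→(12,1.5)  cross = 0.5·1.5 − 12·28 = -335.2500; (r_i+r_j)·cross = 12.5·-335.2500 = -4190.6250
edge 1: (12,1.5)→(19,4.5)  cross = 12·4.5 − 19·1.5 = 25.5000; (r_i+r_j)·cross = 31·25.5000 = 790.5000
edge 2: (19,4.5)→(14,25)  cross = 19·25 − 14·4.5 = 412.0000; (r_i+r_j)·cross = 33·412.0000 = 13596.0000
edge 3: (14,25)→(9,27)  cross = 14·27 − 9·25 = 153.0000; (r_i+r_j)·cross = 23·153.0000 = 3519.0000
edge 4: (9,27)→(0.5,28)  cross = 9·28 − 0.5·27 = 238.5000; (r_i+r_j)·cross = 9.5·238.5000 = 2265.7500
Σcross = 493.7500 → A = |Σcross|/2 = 246.8750 mm²
Σ(r_i+r_j)·cross = 15980.6250 → first moment M = |Σ|/6 = 2663.4375
R_c = M/A = 2663.4375/246.8750 = 10.7886 mm
θ = 252° = 4.398230 rad
V = θ·R_c·A = 4.398230·10.7886·246.8750 = 11714.410 mm³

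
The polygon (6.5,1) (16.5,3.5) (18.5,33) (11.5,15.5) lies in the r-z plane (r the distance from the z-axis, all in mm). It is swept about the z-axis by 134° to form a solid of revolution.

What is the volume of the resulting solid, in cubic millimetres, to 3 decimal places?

Volume = 4890.308 mm³

Profile (r,z), 4 vertices: (6.5,1) (16.5,3.5) (18.5,33) (11.5,15.5)
edge 0: (6.5,1)→(16.5,3.5)  cross = 6.5·3.5 − 16.5·1 = 6.2500; (r_i+r_j)·cross = 23·6.2500 = 143.7500
edge 1: (16.5,3.5)→(18.5,33)  cross = 16.5·33 − 18.5·3.5 = 479.7500; (r_i+r_j)·cross = 35·479.7500 = 16791.2500
edge 2: (18.5,33)→(11.5,15.5)  cross = 18.5·15.5 − 11.5·33 = -92.7500; (r_i+r_j)·cross = 30·-92.7500 = -2782.5000
edge 3: (11.5,15.5)→(6.5,1)  cross = 11.5·1 − 6.5·15.5 = -89.2500; (r_i+r_j)·cross = 18·-89.2500 = -1606.5000
Σcross = 304.0000 → A = |Σcross|/2 = 152.0000 mm²
Σ(r_i+r_j)·cross = 12546.0000 → first moment M = |Σ|/6 = 2091.0000
R_c = M/A = 2091.0000/152.0000 = 13.7566 mm
θ = 134° = 2.338741 rad
V = θ·R_c·A = 2.338741·13.7566·152.0000 = 4890.308 mm³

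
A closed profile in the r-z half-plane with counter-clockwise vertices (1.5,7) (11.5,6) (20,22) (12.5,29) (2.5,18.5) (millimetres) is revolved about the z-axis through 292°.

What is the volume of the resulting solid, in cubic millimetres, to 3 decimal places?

Profile (r,z), 5 vertices: (1.5,7) (11.5,6) (20,22) (12.5,29) (2.5,18.5)
edge 0: (1.5,7)→(11.5,6)  cross = 1.5·6 − 11.5·7 = -71.5000; (r_i+r_j)·cross = 13·-71.5000 = -929.5000
edge 1: (11.5,6)→(20,22)  cross = 11.5·22 − 20·6 = 133.0000; (r_i+r_j)·cross = 31.5·133.0000 = 4189.5000
edge 2: (20,22)→(12.5,29)  cross = 20·29 − 12.5·22 = 305.0000; (r_i+r_j)·cross = 32.5·305.0000 = 9912.5000
edge 3: (12.5,29)→(2.5,18.5)  cross = 12.5·18.5 − 2.5·29 = 158.7500; (r_i+r_j)·cross = 15·158.7500 = 2381.2500
edge 4: (2.5,18.5)→(1.5,7)  cross = 2.5·7 − 1.5·18.5 = -10.2500; (r_i+r_j)·cross = 4·-10.2500 = -41.0000
Σcross = 515.0000 → A = |Σcross|/2 = 257.5000 mm²
Σ(r_i+r_j)·cross = 15512.7500 → first moment M = |Σ|/6 = 2585.4583
R_c = M/A = 2585.4583/257.5000 = 10.0406 mm
θ = 292° = 5.096361 rad
V = θ·R_c·A = 5.096361·10.0406·257.5000 = 13176.430 mm³

Volume = 13176.430 mm³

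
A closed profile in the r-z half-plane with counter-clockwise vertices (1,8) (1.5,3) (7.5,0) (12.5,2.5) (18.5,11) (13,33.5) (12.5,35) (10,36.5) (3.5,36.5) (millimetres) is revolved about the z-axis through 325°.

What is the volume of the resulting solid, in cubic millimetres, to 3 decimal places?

Profile (r,z), 9 vertices: (1,8) (1.5,3) (7.5,0) (12.5,2.5) (18.5,11) (13,33.5) (12.5,35) (10,36.5) (3.5,36.5)
edge 0: (1,8)→(1.5,3)  cross = 1·3 − 1.5·8 = -9.0000; (r_i+r_j)·cross = 2.5·-9.0000 = -22.5000
edge 1: (1.5,3)→(7.5,0)  cross = 1.5·0 − 7.5·3 = -22.5000; (r_i+r_j)·cross = 9·-22.5000 = -202.5000
edge 2: (7.5,0)→(12.5,2.5)  cross = 7.5·2.5 − 12.5·0 = 18.7500; (r_i+r_j)·cross = 20·18.7500 = 375.0000
edge 3: (12.5,2.5)→(18.5,11)  cross = 12.5·11 − 18.5·2.5 = 91.2500; (r_i+r_j)·cross = 31·91.2500 = 2828.7500
edge 4: (18.5,11)→(13,33.5)  cross = 18.5·33.5 − 13·11 = 476.7500; (r_i+r_j)·cross = 31.5·476.7500 = 15017.6250
edge 5: (13,33.5)→(12.5,35)  cross = 13·35 − 12.5·33.5 = 36.2500; (r_i+r_j)·cross = 25.5·36.2500 = 924.3750
edge 6: (12.5,35)→(10,36.5)  cross = 12.5·36.5 − 10·35 = 106.2500; (r_i+r_j)·cross = 22.5·106.2500 = 2390.6250
edge 7: (10,36.5)→(3.5,36.5)  cross = 10·36.5 − 3.5·36.5 = 237.2500; (r_i+r_j)·cross = 13.5·237.2500 = 3202.8750
edge 8: (3.5,36.5)→(1,8)  cross = 3.5·8 − 1·36.5 = -8.5000; (r_i+r_j)·cross = 4.5·-8.5000 = -38.2500
Σcross = 926.5000 → A = |Σcross|/2 = 463.2500 mm²
Σ(r_i+r_j)·cross = 24476.0000 → first moment M = |Σ|/6 = 4079.3333
R_c = M/A = 4079.3333/463.2500 = 8.8059 mm
θ = 325° = 5.672320 rad
V = θ·R_c·A = 5.672320·8.8059·463.2500 = 23139.284 mm³

Volume = 23139.284 mm³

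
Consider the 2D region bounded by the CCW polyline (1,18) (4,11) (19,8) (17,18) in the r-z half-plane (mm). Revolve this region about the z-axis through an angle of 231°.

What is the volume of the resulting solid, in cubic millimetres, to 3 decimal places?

Volume = 5526.131 mm³

Profile (r,z), 4 vertices: (1,18) (4,11) (19,8) (17,18)
edge 0: (1,18)→(4,11)  cross = 1·11 − 4·18 = -61.0000; (r_i+r_j)·cross = 5·-61.0000 = -305.0000
edge 1: (4,11)→(19,8)  cross = 4·8 − 19·11 = -177.0000; (r_i+r_j)·cross = 23·-177.0000 = -4071.0000
edge 2: (19,8)→(17,18)  cross = 19·18 − 17·8 = 206.0000; (r_i+r_j)·cross = 36·206.0000 = 7416.0000
edge 3: (17,18)→(1,18)  cross = 17·18 − 1·18 = 288.0000; (r_i+r_j)·cross = 18·288.0000 = 5184.0000
Σcross = 256.0000 → A = |Σcross|/2 = 128.0000 mm²
Σ(r_i+r_j)·cross = 8224.0000 → first moment M = |Σ|/6 = 1370.6667
R_c = M/A = 1370.6667/128.0000 = 10.7083 mm
θ = 231° = 4.031711 rad
V = θ·R_c·A = 4.031711·10.7083·128.0000 = 5526.131 mm³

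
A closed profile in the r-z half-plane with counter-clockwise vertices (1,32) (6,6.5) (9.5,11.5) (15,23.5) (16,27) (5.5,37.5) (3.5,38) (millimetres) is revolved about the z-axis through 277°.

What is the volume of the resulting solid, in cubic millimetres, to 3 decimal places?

Profile (r,z), 7 vertices: (1,32) (6,6.5) (9.5,11.5) (15,23.5) (16,27) (5.5,37.5) (3.5,38)
edge 0: (1,32)→(6,6.5)  cross = 1·6.5 − 6·32 = -185.5000; (r_i+r_j)·cross = 7·-185.5000 = -1298.5000
edge 1: (6,6.5)→(9.5,11.5)  cross = 6·11.5 − 9.5·6.5 = 7.2500; (r_i+r_j)·cross = 15.5·7.2500 = 112.3750
edge 2: (9.5,11.5)→(15,23.5)  cross = 9.5·23.5 − 15·11.5 = 50.7500; (r_i+r_j)·cross = 24.5·50.7500 = 1243.3750
edge 3: (15,23.5)→(16,27)  cross = 15·27 − 16·23.5 = 29.0000; (r_i+r_j)·cross = 31·29.0000 = 899.0000
edge 4: (16,27)→(5.5,37.5)  cross = 16·37.5 − 5.5·27 = 451.5000; (r_i+r_j)·cross = 21.5·451.5000 = 9707.2500
edge 5: (5.5,37.5)→(3.5,38)  cross = 5.5·38 − 3.5·37.5 = 77.7500; (r_i+r_j)·cross = 9·77.7500 = 699.7500
edge 6: (3.5,38)→(1,32)  cross = 3.5·32 − 1·38 = 74.0000; (r_i+r_j)·cross = 4.5·74.0000 = 333.0000
Σcross = 504.7500 → A = |Σcross|/2 = 252.3750 mm²
Σ(r_i+r_j)·cross = 11696.2500 → first moment M = |Σ|/6 = 1949.3750
R_c = M/A = 1949.3750/252.3750 = 7.7241 mm
θ = 277° = 4.834562 rad
V = θ·R_c·A = 4.834562·7.7241·252.3750 = 9424.374 mm³

Volume = 9424.374 mm³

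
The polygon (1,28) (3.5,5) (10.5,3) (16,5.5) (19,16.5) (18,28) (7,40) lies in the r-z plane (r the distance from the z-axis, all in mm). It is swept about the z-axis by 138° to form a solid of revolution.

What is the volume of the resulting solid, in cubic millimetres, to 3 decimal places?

Volume = 11190.696 mm³

Profile (r,z), 7 vertices: (1,28) (3.5,5) (10.5,3) (16,5.5) (19,16.5) (18,28) (7,40)
edge 0: (1,28)→(3.5,5)  cross = 1·5 − 3.5·28 = -93.0000; (r_i+r_j)·cross = 4.5·-93.0000 = -418.5000
edge 1: (3.5,5)→(10.5,3)  cross = 3.5·3 − 10.5·5 = -42.0000; (r_i+r_j)·cross = 14·-42.0000 = -588.0000
edge 2: (10.5,3)→(16,5.5)  cross = 10.5·5.5 − 16·3 = 9.7500; (r_i+r_j)·cross = 26.5·9.7500 = 258.3750
edge 3: (16,5.5)→(19,16.5)  cross = 16·16.5 − 19·5.5 = 159.5000; (r_i+r_j)·cross = 35·159.5000 = 5582.5000
edge 4: (19,16.5)→(18,28)  cross = 19·28 − 18·16.5 = 235.0000; (r_i+r_j)·cross = 37·235.0000 = 8695.0000
edge 5: (18,28)→(7,40)  cross = 18·40 − 7·28 = 524.0000; (r_i+r_j)·cross = 25·524.0000 = 13100.0000
edge 6: (7,40)→(1,28)  cross = 7·28 − 1·40 = 156.0000; (r_i+r_j)·cross = 8·156.0000 = 1248.0000
Σcross = 949.2500 → A = |Σcross|/2 = 474.6250 mm²
Σ(r_i+r_j)·cross = 27877.3750 → first moment M = |Σ|/6 = 4646.2292
R_c = M/A = 4646.2292/474.6250 = 9.7893 mm
θ = 138° = 2.408554 rad
V = θ·R_c·A = 2.408554·9.7893·474.6250 = 11190.696 mm³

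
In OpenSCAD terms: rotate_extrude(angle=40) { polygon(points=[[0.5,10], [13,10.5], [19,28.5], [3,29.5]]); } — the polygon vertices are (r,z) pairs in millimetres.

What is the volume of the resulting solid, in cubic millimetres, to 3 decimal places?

Volume = 1662.862 mm³

Profile (r,z), 4 vertices: (0.5,10) (13,10.5) (19,28.5) (3,29.5)
edge 0: (0.5,10)→(13,10.5)  cross = 0.5·10.5 − 13·10 = -124.7500; (r_i+r_j)·cross = 13.5·-124.7500 = -1684.1250
edge 1: (13,10.5)→(19,28.5)  cross = 13·28.5 − 19·10.5 = 171.0000; (r_i+r_j)·cross = 32·171.0000 = 5472.0000
edge 2: (19,28.5)→(3,29.5)  cross = 19·29.5 − 3·28.5 = 475.0000; (r_i+r_j)·cross = 22·475.0000 = 10450.0000
edge 3: (3,29.5)→(0.5,10)  cross = 3·10 − 0.5·29.5 = 15.2500; (r_i+r_j)·cross = 3.5·15.2500 = 53.3750
Σcross = 536.5000 → A = |Σcross|/2 = 268.2500 mm²
Σ(r_i+r_j)·cross = 14291.2500 → first moment M = |Σ|/6 = 2381.8750
R_c = M/A = 2381.8750/268.2500 = 8.8793 mm
θ = 40° = 0.698132 rad
V = θ·R_c·A = 0.698132·8.8793·268.2500 = 1662.862 mm³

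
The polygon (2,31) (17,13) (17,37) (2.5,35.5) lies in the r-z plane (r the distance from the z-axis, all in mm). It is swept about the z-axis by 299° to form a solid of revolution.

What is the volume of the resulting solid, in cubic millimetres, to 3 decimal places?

Volume = 12478.168 mm³

Profile (r,z), 4 vertices: (2,31) (17,13) (17,37) (2.5,35.5)
edge 0: (2,31)→(17,13)  cross = 2·13 − 17·31 = -501.0000; (r_i+r_j)·cross = 19·-501.0000 = -9519.0000
edge 1: (17,13)→(17,37)  cross = 17·37 − 17·13 = 408.0000; (r_i+r_j)·cross = 34·408.0000 = 13872.0000
edge 2: (17,37)→(2.5,35.5)  cross = 17·35.5 − 2.5·37 = 511.0000; (r_i+r_j)·cross = 19.5·511.0000 = 9964.5000
edge 3: (2.5,35.5)→(2,31)  cross = 2.5·31 − 2·35.5 = 6.5000; (r_i+r_j)·cross = 4.5·6.5000 = 29.2500
Σcross = 424.5000 → A = |Σcross|/2 = 212.2500 mm²
Σ(r_i+r_j)·cross = 14346.7500 → first moment M = |Σ|/6 = 2391.1250
R_c = M/A = 2391.1250/212.2500 = 11.2656 mm
θ = 299° = 5.218534 rad
V = θ·R_c·A = 5.218534·11.2656·212.2500 = 12478.168 mm³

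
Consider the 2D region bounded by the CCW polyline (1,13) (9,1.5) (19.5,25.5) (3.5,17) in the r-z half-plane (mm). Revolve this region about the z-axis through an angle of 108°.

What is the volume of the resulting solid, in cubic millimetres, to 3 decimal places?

Volume = 3220.800 mm³

Profile (r,z), 4 vertices: (1,13) (9,1.5) (19.5,25.5) (3.5,17)
edge 0: (1,13)→(9,1.5)  cross = 1·1.5 − 9·13 = -115.5000; (r_i+r_j)·cross = 10·-115.5000 = -1155.0000
edge 1: (9,1.5)→(19.5,25.5)  cross = 9·25.5 − 19.5·1.5 = 200.2500; (r_i+r_j)·cross = 28.5·200.2500 = 5707.1250
edge 2: (19.5,25.5)→(3.5,17)  cross = 19.5·17 − 3.5·25.5 = 242.2500; (r_i+r_j)·cross = 23·242.2500 = 5571.7500
edge 3: (3.5,17)→(1,13)  cross = 3.5·13 − 1·17 = 28.5000; (r_i+r_j)·cross = 4.5·28.5000 = 128.2500
Σcross = 355.5000 → A = |Σcross|/2 = 177.7500 mm²
Σ(r_i+r_j)·cross = 10252.1250 → first moment M = |Σ|/6 = 1708.6875
R_c = M/A = 1708.6875/177.7500 = 9.6129 mm
θ = 108° = 1.884956 rad
V = θ·R_c·A = 1.884956·9.6129·177.7500 = 3220.800 mm³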